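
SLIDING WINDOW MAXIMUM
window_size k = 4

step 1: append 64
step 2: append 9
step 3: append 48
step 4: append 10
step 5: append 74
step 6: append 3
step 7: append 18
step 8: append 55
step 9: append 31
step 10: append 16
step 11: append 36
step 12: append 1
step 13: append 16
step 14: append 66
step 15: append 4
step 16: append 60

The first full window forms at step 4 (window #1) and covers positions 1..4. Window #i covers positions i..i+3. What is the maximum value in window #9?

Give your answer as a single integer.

Answer: 36

Derivation:
step 1: append 64 -> window=[64] (not full yet)
step 2: append 9 -> window=[64, 9] (not full yet)
step 3: append 48 -> window=[64, 9, 48] (not full yet)
step 4: append 10 -> window=[64, 9, 48, 10] -> max=64
step 5: append 74 -> window=[9, 48, 10, 74] -> max=74
step 6: append 3 -> window=[48, 10, 74, 3] -> max=74
step 7: append 18 -> window=[10, 74, 3, 18] -> max=74
step 8: append 55 -> window=[74, 3, 18, 55] -> max=74
step 9: append 31 -> window=[3, 18, 55, 31] -> max=55
step 10: append 16 -> window=[18, 55, 31, 16] -> max=55
step 11: append 36 -> window=[55, 31, 16, 36] -> max=55
step 12: append 1 -> window=[31, 16, 36, 1] -> max=36
Window #9 max = 36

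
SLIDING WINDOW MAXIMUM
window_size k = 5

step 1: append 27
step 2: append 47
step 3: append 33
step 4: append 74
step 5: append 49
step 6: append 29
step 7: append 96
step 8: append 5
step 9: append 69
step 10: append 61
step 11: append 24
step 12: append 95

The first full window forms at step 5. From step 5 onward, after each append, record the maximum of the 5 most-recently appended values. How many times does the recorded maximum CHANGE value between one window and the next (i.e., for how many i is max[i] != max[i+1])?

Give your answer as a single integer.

Answer: 2

Derivation:
step 1: append 27 -> window=[27] (not full yet)
step 2: append 47 -> window=[27, 47] (not full yet)
step 3: append 33 -> window=[27, 47, 33] (not full yet)
step 4: append 74 -> window=[27, 47, 33, 74] (not full yet)
step 5: append 49 -> window=[27, 47, 33, 74, 49] -> max=74
step 6: append 29 -> window=[47, 33, 74, 49, 29] -> max=74
step 7: append 96 -> window=[33, 74, 49, 29, 96] -> max=96
step 8: append 5 -> window=[74, 49, 29, 96, 5] -> max=96
step 9: append 69 -> window=[49, 29, 96, 5, 69] -> max=96
step 10: append 61 -> window=[29, 96, 5, 69, 61] -> max=96
step 11: append 24 -> window=[96, 5, 69, 61, 24] -> max=96
step 12: append 95 -> window=[5, 69, 61, 24, 95] -> max=95
Recorded maximums: 74 74 96 96 96 96 96 95
Changes between consecutive maximums: 2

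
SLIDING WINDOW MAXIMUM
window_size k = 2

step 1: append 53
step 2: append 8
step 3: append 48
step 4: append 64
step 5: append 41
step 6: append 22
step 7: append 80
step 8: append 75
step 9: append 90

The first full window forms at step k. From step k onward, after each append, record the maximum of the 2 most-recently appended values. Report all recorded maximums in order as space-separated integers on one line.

step 1: append 53 -> window=[53] (not full yet)
step 2: append 8 -> window=[53, 8] -> max=53
step 3: append 48 -> window=[8, 48] -> max=48
step 4: append 64 -> window=[48, 64] -> max=64
step 5: append 41 -> window=[64, 41] -> max=64
step 6: append 22 -> window=[41, 22] -> max=41
step 7: append 80 -> window=[22, 80] -> max=80
step 8: append 75 -> window=[80, 75] -> max=80
step 9: append 90 -> window=[75, 90] -> max=90

Answer: 53 48 64 64 41 80 80 90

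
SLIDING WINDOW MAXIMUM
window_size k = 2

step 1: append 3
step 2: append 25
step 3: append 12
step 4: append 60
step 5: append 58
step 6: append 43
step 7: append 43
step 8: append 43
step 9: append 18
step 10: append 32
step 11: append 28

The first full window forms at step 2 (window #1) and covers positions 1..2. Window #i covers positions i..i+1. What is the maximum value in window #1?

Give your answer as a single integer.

step 1: append 3 -> window=[3] (not full yet)
step 2: append 25 -> window=[3, 25] -> max=25
Window #1 max = 25

Answer: 25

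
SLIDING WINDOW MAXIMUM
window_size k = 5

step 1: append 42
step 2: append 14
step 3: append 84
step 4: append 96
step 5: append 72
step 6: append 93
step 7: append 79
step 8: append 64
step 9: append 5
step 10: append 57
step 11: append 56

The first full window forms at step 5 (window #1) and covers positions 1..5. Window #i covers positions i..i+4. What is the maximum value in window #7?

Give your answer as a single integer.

Answer: 79

Derivation:
step 1: append 42 -> window=[42] (not full yet)
step 2: append 14 -> window=[42, 14] (not full yet)
step 3: append 84 -> window=[42, 14, 84] (not full yet)
step 4: append 96 -> window=[42, 14, 84, 96] (not full yet)
step 5: append 72 -> window=[42, 14, 84, 96, 72] -> max=96
step 6: append 93 -> window=[14, 84, 96, 72, 93] -> max=96
step 7: append 79 -> window=[84, 96, 72, 93, 79] -> max=96
step 8: append 64 -> window=[96, 72, 93, 79, 64] -> max=96
step 9: append 5 -> window=[72, 93, 79, 64, 5] -> max=93
step 10: append 57 -> window=[93, 79, 64, 5, 57] -> max=93
step 11: append 56 -> window=[79, 64, 5, 57, 56] -> max=79
Window #7 max = 79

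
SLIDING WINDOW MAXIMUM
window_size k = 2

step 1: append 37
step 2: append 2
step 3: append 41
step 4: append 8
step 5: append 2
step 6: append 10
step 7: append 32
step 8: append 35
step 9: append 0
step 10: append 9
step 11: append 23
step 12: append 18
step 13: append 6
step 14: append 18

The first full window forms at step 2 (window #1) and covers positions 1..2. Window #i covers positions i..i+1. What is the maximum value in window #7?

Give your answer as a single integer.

Answer: 35

Derivation:
step 1: append 37 -> window=[37] (not full yet)
step 2: append 2 -> window=[37, 2] -> max=37
step 3: append 41 -> window=[2, 41] -> max=41
step 4: append 8 -> window=[41, 8] -> max=41
step 5: append 2 -> window=[8, 2] -> max=8
step 6: append 10 -> window=[2, 10] -> max=10
step 7: append 32 -> window=[10, 32] -> max=32
step 8: append 35 -> window=[32, 35] -> max=35
Window #7 max = 35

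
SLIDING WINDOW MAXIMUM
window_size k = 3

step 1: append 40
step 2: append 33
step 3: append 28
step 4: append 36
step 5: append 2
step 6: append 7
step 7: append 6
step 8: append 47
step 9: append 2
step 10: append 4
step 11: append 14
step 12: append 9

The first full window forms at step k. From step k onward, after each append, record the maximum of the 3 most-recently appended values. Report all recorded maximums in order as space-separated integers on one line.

step 1: append 40 -> window=[40] (not full yet)
step 2: append 33 -> window=[40, 33] (not full yet)
step 3: append 28 -> window=[40, 33, 28] -> max=40
step 4: append 36 -> window=[33, 28, 36] -> max=36
step 5: append 2 -> window=[28, 36, 2] -> max=36
step 6: append 7 -> window=[36, 2, 7] -> max=36
step 7: append 6 -> window=[2, 7, 6] -> max=7
step 8: append 47 -> window=[7, 6, 47] -> max=47
step 9: append 2 -> window=[6, 47, 2] -> max=47
step 10: append 4 -> window=[47, 2, 4] -> max=47
step 11: append 14 -> window=[2, 4, 14] -> max=14
step 12: append 9 -> window=[4, 14, 9] -> max=14

Answer: 40 36 36 36 7 47 47 47 14 14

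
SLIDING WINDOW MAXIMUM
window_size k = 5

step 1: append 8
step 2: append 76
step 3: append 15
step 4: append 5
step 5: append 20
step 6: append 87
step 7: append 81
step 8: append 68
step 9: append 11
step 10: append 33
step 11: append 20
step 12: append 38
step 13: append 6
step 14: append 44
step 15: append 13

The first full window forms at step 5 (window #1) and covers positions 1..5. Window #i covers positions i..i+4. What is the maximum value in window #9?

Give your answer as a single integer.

Answer: 38

Derivation:
step 1: append 8 -> window=[8] (not full yet)
step 2: append 76 -> window=[8, 76] (not full yet)
step 3: append 15 -> window=[8, 76, 15] (not full yet)
step 4: append 5 -> window=[8, 76, 15, 5] (not full yet)
step 5: append 20 -> window=[8, 76, 15, 5, 20] -> max=76
step 6: append 87 -> window=[76, 15, 5, 20, 87] -> max=87
step 7: append 81 -> window=[15, 5, 20, 87, 81] -> max=87
step 8: append 68 -> window=[5, 20, 87, 81, 68] -> max=87
step 9: append 11 -> window=[20, 87, 81, 68, 11] -> max=87
step 10: append 33 -> window=[87, 81, 68, 11, 33] -> max=87
step 11: append 20 -> window=[81, 68, 11, 33, 20] -> max=81
step 12: append 38 -> window=[68, 11, 33, 20, 38] -> max=68
step 13: append 6 -> window=[11, 33, 20, 38, 6] -> max=38
Window #9 max = 38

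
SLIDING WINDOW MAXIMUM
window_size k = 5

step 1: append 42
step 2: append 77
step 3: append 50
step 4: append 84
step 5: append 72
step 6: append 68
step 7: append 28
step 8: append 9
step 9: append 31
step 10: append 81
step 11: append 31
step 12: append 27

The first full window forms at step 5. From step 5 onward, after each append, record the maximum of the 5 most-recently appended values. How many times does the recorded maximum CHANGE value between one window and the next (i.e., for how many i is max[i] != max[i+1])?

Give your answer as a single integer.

step 1: append 42 -> window=[42] (not full yet)
step 2: append 77 -> window=[42, 77] (not full yet)
step 3: append 50 -> window=[42, 77, 50] (not full yet)
step 4: append 84 -> window=[42, 77, 50, 84] (not full yet)
step 5: append 72 -> window=[42, 77, 50, 84, 72] -> max=84
step 6: append 68 -> window=[77, 50, 84, 72, 68] -> max=84
step 7: append 28 -> window=[50, 84, 72, 68, 28] -> max=84
step 8: append 9 -> window=[84, 72, 68, 28, 9] -> max=84
step 9: append 31 -> window=[72, 68, 28, 9, 31] -> max=72
step 10: append 81 -> window=[68, 28, 9, 31, 81] -> max=81
step 11: append 31 -> window=[28, 9, 31, 81, 31] -> max=81
step 12: append 27 -> window=[9, 31, 81, 31, 27] -> max=81
Recorded maximums: 84 84 84 84 72 81 81 81
Changes between consecutive maximums: 2

Answer: 2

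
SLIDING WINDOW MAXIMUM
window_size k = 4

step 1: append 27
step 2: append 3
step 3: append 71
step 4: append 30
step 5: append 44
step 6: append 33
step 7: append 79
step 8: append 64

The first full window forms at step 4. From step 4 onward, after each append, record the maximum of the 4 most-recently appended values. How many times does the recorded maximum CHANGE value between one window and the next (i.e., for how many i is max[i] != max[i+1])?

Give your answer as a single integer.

Answer: 1

Derivation:
step 1: append 27 -> window=[27] (not full yet)
step 2: append 3 -> window=[27, 3] (not full yet)
step 3: append 71 -> window=[27, 3, 71] (not full yet)
step 4: append 30 -> window=[27, 3, 71, 30] -> max=71
step 5: append 44 -> window=[3, 71, 30, 44] -> max=71
step 6: append 33 -> window=[71, 30, 44, 33] -> max=71
step 7: append 79 -> window=[30, 44, 33, 79] -> max=79
step 8: append 64 -> window=[44, 33, 79, 64] -> max=79
Recorded maximums: 71 71 71 79 79
Changes between consecutive maximums: 1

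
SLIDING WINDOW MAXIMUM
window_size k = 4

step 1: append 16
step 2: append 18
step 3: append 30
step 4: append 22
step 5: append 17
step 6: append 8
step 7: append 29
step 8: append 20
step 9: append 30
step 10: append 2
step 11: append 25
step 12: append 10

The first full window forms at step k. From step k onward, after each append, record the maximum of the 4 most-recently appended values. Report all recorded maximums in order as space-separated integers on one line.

Answer: 30 30 30 29 29 30 30 30 30

Derivation:
step 1: append 16 -> window=[16] (not full yet)
step 2: append 18 -> window=[16, 18] (not full yet)
step 3: append 30 -> window=[16, 18, 30] (not full yet)
step 4: append 22 -> window=[16, 18, 30, 22] -> max=30
step 5: append 17 -> window=[18, 30, 22, 17] -> max=30
step 6: append 8 -> window=[30, 22, 17, 8] -> max=30
step 7: append 29 -> window=[22, 17, 8, 29] -> max=29
step 8: append 20 -> window=[17, 8, 29, 20] -> max=29
step 9: append 30 -> window=[8, 29, 20, 30] -> max=30
step 10: append 2 -> window=[29, 20, 30, 2] -> max=30
step 11: append 25 -> window=[20, 30, 2, 25] -> max=30
step 12: append 10 -> window=[30, 2, 25, 10] -> max=30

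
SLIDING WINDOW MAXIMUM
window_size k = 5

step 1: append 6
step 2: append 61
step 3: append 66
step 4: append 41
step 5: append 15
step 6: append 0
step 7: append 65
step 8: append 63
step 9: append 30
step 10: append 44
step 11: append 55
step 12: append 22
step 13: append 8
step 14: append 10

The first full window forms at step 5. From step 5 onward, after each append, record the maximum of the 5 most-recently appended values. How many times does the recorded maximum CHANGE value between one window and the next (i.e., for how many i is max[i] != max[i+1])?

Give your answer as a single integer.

Answer: 3

Derivation:
step 1: append 6 -> window=[6] (not full yet)
step 2: append 61 -> window=[6, 61] (not full yet)
step 3: append 66 -> window=[6, 61, 66] (not full yet)
step 4: append 41 -> window=[6, 61, 66, 41] (not full yet)
step 5: append 15 -> window=[6, 61, 66, 41, 15] -> max=66
step 6: append 0 -> window=[61, 66, 41, 15, 0] -> max=66
step 7: append 65 -> window=[66, 41, 15, 0, 65] -> max=66
step 8: append 63 -> window=[41, 15, 0, 65, 63] -> max=65
step 9: append 30 -> window=[15, 0, 65, 63, 30] -> max=65
step 10: append 44 -> window=[0, 65, 63, 30, 44] -> max=65
step 11: append 55 -> window=[65, 63, 30, 44, 55] -> max=65
step 12: append 22 -> window=[63, 30, 44, 55, 22] -> max=63
step 13: append 8 -> window=[30, 44, 55, 22, 8] -> max=55
step 14: append 10 -> window=[44, 55, 22, 8, 10] -> max=55
Recorded maximums: 66 66 66 65 65 65 65 63 55 55
Changes between consecutive maximums: 3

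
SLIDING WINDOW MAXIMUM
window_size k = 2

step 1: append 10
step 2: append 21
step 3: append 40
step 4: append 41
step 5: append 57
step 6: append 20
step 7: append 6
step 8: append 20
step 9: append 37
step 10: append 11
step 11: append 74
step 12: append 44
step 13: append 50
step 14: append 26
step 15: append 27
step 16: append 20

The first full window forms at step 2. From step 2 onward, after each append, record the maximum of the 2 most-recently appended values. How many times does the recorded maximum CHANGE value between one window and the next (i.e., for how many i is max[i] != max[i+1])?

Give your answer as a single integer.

step 1: append 10 -> window=[10] (not full yet)
step 2: append 21 -> window=[10, 21] -> max=21
step 3: append 40 -> window=[21, 40] -> max=40
step 4: append 41 -> window=[40, 41] -> max=41
step 5: append 57 -> window=[41, 57] -> max=57
step 6: append 20 -> window=[57, 20] -> max=57
step 7: append 6 -> window=[20, 6] -> max=20
step 8: append 20 -> window=[6, 20] -> max=20
step 9: append 37 -> window=[20, 37] -> max=37
step 10: append 11 -> window=[37, 11] -> max=37
step 11: append 74 -> window=[11, 74] -> max=74
step 12: append 44 -> window=[74, 44] -> max=74
step 13: append 50 -> window=[44, 50] -> max=50
step 14: append 26 -> window=[50, 26] -> max=50
step 15: append 27 -> window=[26, 27] -> max=27
step 16: append 20 -> window=[27, 20] -> max=27
Recorded maximums: 21 40 41 57 57 20 20 37 37 74 74 50 50 27 27
Changes between consecutive maximums: 8

Answer: 8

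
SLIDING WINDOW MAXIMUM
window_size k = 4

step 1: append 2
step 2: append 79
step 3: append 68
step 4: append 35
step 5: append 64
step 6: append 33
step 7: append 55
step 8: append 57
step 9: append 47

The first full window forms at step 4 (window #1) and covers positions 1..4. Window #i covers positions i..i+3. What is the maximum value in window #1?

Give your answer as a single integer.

Answer: 79

Derivation:
step 1: append 2 -> window=[2] (not full yet)
step 2: append 79 -> window=[2, 79] (not full yet)
step 3: append 68 -> window=[2, 79, 68] (not full yet)
step 4: append 35 -> window=[2, 79, 68, 35] -> max=79
Window #1 max = 79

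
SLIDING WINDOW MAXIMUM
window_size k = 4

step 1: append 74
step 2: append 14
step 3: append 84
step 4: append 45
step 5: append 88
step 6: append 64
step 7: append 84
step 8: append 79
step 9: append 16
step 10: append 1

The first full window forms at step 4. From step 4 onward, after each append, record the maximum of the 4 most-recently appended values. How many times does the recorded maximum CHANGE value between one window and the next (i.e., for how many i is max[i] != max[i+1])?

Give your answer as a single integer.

Answer: 2

Derivation:
step 1: append 74 -> window=[74] (not full yet)
step 2: append 14 -> window=[74, 14] (not full yet)
step 3: append 84 -> window=[74, 14, 84] (not full yet)
step 4: append 45 -> window=[74, 14, 84, 45] -> max=84
step 5: append 88 -> window=[14, 84, 45, 88] -> max=88
step 6: append 64 -> window=[84, 45, 88, 64] -> max=88
step 7: append 84 -> window=[45, 88, 64, 84] -> max=88
step 8: append 79 -> window=[88, 64, 84, 79] -> max=88
step 9: append 16 -> window=[64, 84, 79, 16] -> max=84
step 10: append 1 -> window=[84, 79, 16, 1] -> max=84
Recorded maximums: 84 88 88 88 88 84 84
Changes between consecutive maximums: 2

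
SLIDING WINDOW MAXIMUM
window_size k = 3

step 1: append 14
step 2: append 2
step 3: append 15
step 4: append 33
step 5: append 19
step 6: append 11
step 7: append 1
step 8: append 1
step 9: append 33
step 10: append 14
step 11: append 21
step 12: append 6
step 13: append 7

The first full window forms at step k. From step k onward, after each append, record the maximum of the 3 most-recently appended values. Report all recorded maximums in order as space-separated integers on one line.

step 1: append 14 -> window=[14] (not full yet)
step 2: append 2 -> window=[14, 2] (not full yet)
step 3: append 15 -> window=[14, 2, 15] -> max=15
step 4: append 33 -> window=[2, 15, 33] -> max=33
step 5: append 19 -> window=[15, 33, 19] -> max=33
step 6: append 11 -> window=[33, 19, 11] -> max=33
step 7: append 1 -> window=[19, 11, 1] -> max=19
step 8: append 1 -> window=[11, 1, 1] -> max=11
step 9: append 33 -> window=[1, 1, 33] -> max=33
step 10: append 14 -> window=[1, 33, 14] -> max=33
step 11: append 21 -> window=[33, 14, 21] -> max=33
step 12: append 6 -> window=[14, 21, 6] -> max=21
step 13: append 7 -> window=[21, 6, 7] -> max=21

Answer: 15 33 33 33 19 11 33 33 33 21 21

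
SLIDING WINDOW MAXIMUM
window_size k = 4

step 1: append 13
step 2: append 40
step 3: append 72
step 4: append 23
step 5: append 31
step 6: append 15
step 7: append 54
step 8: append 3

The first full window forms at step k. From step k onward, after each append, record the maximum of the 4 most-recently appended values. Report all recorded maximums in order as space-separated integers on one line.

Answer: 72 72 72 54 54

Derivation:
step 1: append 13 -> window=[13] (not full yet)
step 2: append 40 -> window=[13, 40] (not full yet)
step 3: append 72 -> window=[13, 40, 72] (not full yet)
step 4: append 23 -> window=[13, 40, 72, 23] -> max=72
step 5: append 31 -> window=[40, 72, 23, 31] -> max=72
step 6: append 15 -> window=[72, 23, 31, 15] -> max=72
step 7: append 54 -> window=[23, 31, 15, 54] -> max=54
step 8: append 3 -> window=[31, 15, 54, 3] -> max=54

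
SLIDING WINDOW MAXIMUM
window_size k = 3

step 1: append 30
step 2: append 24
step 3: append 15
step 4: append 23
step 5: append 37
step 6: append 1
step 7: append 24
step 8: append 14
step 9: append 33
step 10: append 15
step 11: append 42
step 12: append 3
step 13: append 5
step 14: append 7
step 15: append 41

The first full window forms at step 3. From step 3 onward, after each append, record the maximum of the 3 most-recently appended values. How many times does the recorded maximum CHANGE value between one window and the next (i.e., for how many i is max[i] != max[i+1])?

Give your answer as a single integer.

step 1: append 30 -> window=[30] (not full yet)
step 2: append 24 -> window=[30, 24] (not full yet)
step 3: append 15 -> window=[30, 24, 15] -> max=30
step 4: append 23 -> window=[24, 15, 23] -> max=24
step 5: append 37 -> window=[15, 23, 37] -> max=37
step 6: append 1 -> window=[23, 37, 1] -> max=37
step 7: append 24 -> window=[37, 1, 24] -> max=37
step 8: append 14 -> window=[1, 24, 14] -> max=24
step 9: append 33 -> window=[24, 14, 33] -> max=33
step 10: append 15 -> window=[14, 33, 15] -> max=33
step 11: append 42 -> window=[33, 15, 42] -> max=42
step 12: append 3 -> window=[15, 42, 3] -> max=42
step 13: append 5 -> window=[42, 3, 5] -> max=42
step 14: append 7 -> window=[3, 5, 7] -> max=7
step 15: append 41 -> window=[5, 7, 41] -> max=41
Recorded maximums: 30 24 37 37 37 24 33 33 42 42 42 7 41
Changes between consecutive maximums: 7

Answer: 7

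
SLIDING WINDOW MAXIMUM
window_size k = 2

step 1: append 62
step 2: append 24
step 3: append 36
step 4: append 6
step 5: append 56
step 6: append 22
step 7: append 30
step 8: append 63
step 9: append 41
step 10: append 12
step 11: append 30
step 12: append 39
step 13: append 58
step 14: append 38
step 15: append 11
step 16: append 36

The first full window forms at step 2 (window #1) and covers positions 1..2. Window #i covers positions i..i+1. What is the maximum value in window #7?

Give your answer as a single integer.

step 1: append 62 -> window=[62] (not full yet)
step 2: append 24 -> window=[62, 24] -> max=62
step 3: append 36 -> window=[24, 36] -> max=36
step 4: append 6 -> window=[36, 6] -> max=36
step 5: append 56 -> window=[6, 56] -> max=56
step 6: append 22 -> window=[56, 22] -> max=56
step 7: append 30 -> window=[22, 30] -> max=30
step 8: append 63 -> window=[30, 63] -> max=63
Window #7 max = 63

Answer: 63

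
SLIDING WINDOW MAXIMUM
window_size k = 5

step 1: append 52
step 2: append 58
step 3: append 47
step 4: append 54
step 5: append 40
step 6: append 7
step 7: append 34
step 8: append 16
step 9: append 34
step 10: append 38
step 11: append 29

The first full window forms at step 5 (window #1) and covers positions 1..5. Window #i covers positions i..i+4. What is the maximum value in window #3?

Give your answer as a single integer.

Answer: 54

Derivation:
step 1: append 52 -> window=[52] (not full yet)
step 2: append 58 -> window=[52, 58] (not full yet)
step 3: append 47 -> window=[52, 58, 47] (not full yet)
step 4: append 54 -> window=[52, 58, 47, 54] (not full yet)
step 5: append 40 -> window=[52, 58, 47, 54, 40] -> max=58
step 6: append 7 -> window=[58, 47, 54, 40, 7] -> max=58
step 7: append 34 -> window=[47, 54, 40, 7, 34] -> max=54
Window #3 max = 54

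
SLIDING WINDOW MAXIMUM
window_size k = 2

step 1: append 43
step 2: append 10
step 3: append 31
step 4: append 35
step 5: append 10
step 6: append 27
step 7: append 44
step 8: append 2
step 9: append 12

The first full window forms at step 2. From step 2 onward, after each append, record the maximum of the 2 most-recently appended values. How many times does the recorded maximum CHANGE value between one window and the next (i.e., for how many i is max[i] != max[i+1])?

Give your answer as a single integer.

Answer: 5

Derivation:
step 1: append 43 -> window=[43] (not full yet)
step 2: append 10 -> window=[43, 10] -> max=43
step 3: append 31 -> window=[10, 31] -> max=31
step 4: append 35 -> window=[31, 35] -> max=35
step 5: append 10 -> window=[35, 10] -> max=35
step 6: append 27 -> window=[10, 27] -> max=27
step 7: append 44 -> window=[27, 44] -> max=44
step 8: append 2 -> window=[44, 2] -> max=44
step 9: append 12 -> window=[2, 12] -> max=12
Recorded maximums: 43 31 35 35 27 44 44 12
Changes between consecutive maximums: 5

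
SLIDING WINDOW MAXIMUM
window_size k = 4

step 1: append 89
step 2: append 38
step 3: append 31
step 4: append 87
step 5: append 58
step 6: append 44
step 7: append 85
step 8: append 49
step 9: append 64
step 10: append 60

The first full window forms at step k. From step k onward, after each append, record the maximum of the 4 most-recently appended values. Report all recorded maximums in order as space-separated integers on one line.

step 1: append 89 -> window=[89] (not full yet)
step 2: append 38 -> window=[89, 38] (not full yet)
step 3: append 31 -> window=[89, 38, 31] (not full yet)
step 4: append 87 -> window=[89, 38, 31, 87] -> max=89
step 5: append 58 -> window=[38, 31, 87, 58] -> max=87
step 6: append 44 -> window=[31, 87, 58, 44] -> max=87
step 7: append 85 -> window=[87, 58, 44, 85] -> max=87
step 8: append 49 -> window=[58, 44, 85, 49] -> max=85
step 9: append 64 -> window=[44, 85, 49, 64] -> max=85
step 10: append 60 -> window=[85, 49, 64, 60] -> max=85

Answer: 89 87 87 87 85 85 85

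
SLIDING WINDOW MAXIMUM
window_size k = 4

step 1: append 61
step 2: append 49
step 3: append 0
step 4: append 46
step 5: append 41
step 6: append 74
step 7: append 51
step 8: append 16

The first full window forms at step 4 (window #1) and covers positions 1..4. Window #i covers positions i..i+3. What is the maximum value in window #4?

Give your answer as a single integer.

step 1: append 61 -> window=[61] (not full yet)
step 2: append 49 -> window=[61, 49] (not full yet)
step 3: append 0 -> window=[61, 49, 0] (not full yet)
step 4: append 46 -> window=[61, 49, 0, 46] -> max=61
step 5: append 41 -> window=[49, 0, 46, 41] -> max=49
step 6: append 74 -> window=[0, 46, 41, 74] -> max=74
step 7: append 51 -> window=[46, 41, 74, 51] -> max=74
Window #4 max = 74

Answer: 74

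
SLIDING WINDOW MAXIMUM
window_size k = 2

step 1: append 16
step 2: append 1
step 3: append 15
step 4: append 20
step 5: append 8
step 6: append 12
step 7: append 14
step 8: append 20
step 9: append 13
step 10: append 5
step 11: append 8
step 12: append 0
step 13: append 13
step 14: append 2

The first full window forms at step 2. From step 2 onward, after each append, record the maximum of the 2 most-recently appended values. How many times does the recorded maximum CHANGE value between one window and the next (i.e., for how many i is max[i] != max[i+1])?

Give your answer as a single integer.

Answer: 8

Derivation:
step 1: append 16 -> window=[16] (not full yet)
step 2: append 1 -> window=[16, 1] -> max=16
step 3: append 15 -> window=[1, 15] -> max=15
step 4: append 20 -> window=[15, 20] -> max=20
step 5: append 8 -> window=[20, 8] -> max=20
step 6: append 12 -> window=[8, 12] -> max=12
step 7: append 14 -> window=[12, 14] -> max=14
step 8: append 20 -> window=[14, 20] -> max=20
step 9: append 13 -> window=[20, 13] -> max=20
step 10: append 5 -> window=[13, 5] -> max=13
step 11: append 8 -> window=[5, 8] -> max=8
step 12: append 0 -> window=[8, 0] -> max=8
step 13: append 13 -> window=[0, 13] -> max=13
step 14: append 2 -> window=[13, 2] -> max=13
Recorded maximums: 16 15 20 20 12 14 20 20 13 8 8 13 13
Changes between consecutive maximums: 8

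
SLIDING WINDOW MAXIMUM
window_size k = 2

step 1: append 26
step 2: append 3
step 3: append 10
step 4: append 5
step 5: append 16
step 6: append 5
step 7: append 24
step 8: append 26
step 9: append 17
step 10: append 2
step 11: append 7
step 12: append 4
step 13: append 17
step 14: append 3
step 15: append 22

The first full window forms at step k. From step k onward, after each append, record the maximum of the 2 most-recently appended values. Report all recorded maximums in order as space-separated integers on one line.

Answer: 26 10 10 16 16 24 26 26 17 7 7 17 17 22

Derivation:
step 1: append 26 -> window=[26] (not full yet)
step 2: append 3 -> window=[26, 3] -> max=26
step 3: append 10 -> window=[3, 10] -> max=10
step 4: append 5 -> window=[10, 5] -> max=10
step 5: append 16 -> window=[5, 16] -> max=16
step 6: append 5 -> window=[16, 5] -> max=16
step 7: append 24 -> window=[5, 24] -> max=24
step 8: append 26 -> window=[24, 26] -> max=26
step 9: append 17 -> window=[26, 17] -> max=26
step 10: append 2 -> window=[17, 2] -> max=17
step 11: append 7 -> window=[2, 7] -> max=7
step 12: append 4 -> window=[7, 4] -> max=7
step 13: append 17 -> window=[4, 17] -> max=17
step 14: append 3 -> window=[17, 3] -> max=17
step 15: append 22 -> window=[3, 22] -> max=22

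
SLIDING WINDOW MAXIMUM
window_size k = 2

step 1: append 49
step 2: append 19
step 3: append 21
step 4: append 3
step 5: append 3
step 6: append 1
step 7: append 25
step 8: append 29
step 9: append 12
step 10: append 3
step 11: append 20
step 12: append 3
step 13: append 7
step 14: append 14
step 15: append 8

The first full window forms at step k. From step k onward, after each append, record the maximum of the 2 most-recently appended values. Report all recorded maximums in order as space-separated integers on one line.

step 1: append 49 -> window=[49] (not full yet)
step 2: append 19 -> window=[49, 19] -> max=49
step 3: append 21 -> window=[19, 21] -> max=21
step 4: append 3 -> window=[21, 3] -> max=21
step 5: append 3 -> window=[3, 3] -> max=3
step 6: append 1 -> window=[3, 1] -> max=3
step 7: append 25 -> window=[1, 25] -> max=25
step 8: append 29 -> window=[25, 29] -> max=29
step 9: append 12 -> window=[29, 12] -> max=29
step 10: append 3 -> window=[12, 3] -> max=12
step 11: append 20 -> window=[3, 20] -> max=20
step 12: append 3 -> window=[20, 3] -> max=20
step 13: append 7 -> window=[3, 7] -> max=7
step 14: append 14 -> window=[7, 14] -> max=14
step 15: append 8 -> window=[14, 8] -> max=14

Answer: 49 21 21 3 3 25 29 29 12 20 20 7 14 14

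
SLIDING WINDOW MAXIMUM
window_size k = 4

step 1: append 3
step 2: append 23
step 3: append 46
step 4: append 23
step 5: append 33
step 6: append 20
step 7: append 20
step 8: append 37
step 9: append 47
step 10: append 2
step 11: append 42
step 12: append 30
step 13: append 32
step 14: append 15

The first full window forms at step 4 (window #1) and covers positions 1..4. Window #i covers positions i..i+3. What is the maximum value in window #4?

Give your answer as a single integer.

step 1: append 3 -> window=[3] (not full yet)
step 2: append 23 -> window=[3, 23] (not full yet)
step 3: append 46 -> window=[3, 23, 46] (not full yet)
step 4: append 23 -> window=[3, 23, 46, 23] -> max=46
step 5: append 33 -> window=[23, 46, 23, 33] -> max=46
step 6: append 20 -> window=[46, 23, 33, 20] -> max=46
step 7: append 20 -> window=[23, 33, 20, 20] -> max=33
Window #4 max = 33

Answer: 33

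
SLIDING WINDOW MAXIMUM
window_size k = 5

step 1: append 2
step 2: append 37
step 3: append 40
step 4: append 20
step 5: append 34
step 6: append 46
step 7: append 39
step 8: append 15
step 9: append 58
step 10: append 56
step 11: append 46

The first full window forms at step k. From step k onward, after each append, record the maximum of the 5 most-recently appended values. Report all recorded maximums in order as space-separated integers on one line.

step 1: append 2 -> window=[2] (not full yet)
step 2: append 37 -> window=[2, 37] (not full yet)
step 3: append 40 -> window=[2, 37, 40] (not full yet)
step 4: append 20 -> window=[2, 37, 40, 20] (not full yet)
step 5: append 34 -> window=[2, 37, 40, 20, 34] -> max=40
step 6: append 46 -> window=[37, 40, 20, 34, 46] -> max=46
step 7: append 39 -> window=[40, 20, 34, 46, 39] -> max=46
step 8: append 15 -> window=[20, 34, 46, 39, 15] -> max=46
step 9: append 58 -> window=[34, 46, 39, 15, 58] -> max=58
step 10: append 56 -> window=[46, 39, 15, 58, 56] -> max=58
step 11: append 46 -> window=[39, 15, 58, 56, 46] -> max=58

Answer: 40 46 46 46 58 58 58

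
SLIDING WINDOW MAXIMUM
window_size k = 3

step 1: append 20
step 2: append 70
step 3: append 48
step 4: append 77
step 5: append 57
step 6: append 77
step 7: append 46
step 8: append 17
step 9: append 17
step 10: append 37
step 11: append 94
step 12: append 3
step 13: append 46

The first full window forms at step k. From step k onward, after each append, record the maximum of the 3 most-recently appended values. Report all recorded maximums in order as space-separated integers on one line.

step 1: append 20 -> window=[20] (not full yet)
step 2: append 70 -> window=[20, 70] (not full yet)
step 3: append 48 -> window=[20, 70, 48] -> max=70
step 4: append 77 -> window=[70, 48, 77] -> max=77
step 5: append 57 -> window=[48, 77, 57] -> max=77
step 6: append 77 -> window=[77, 57, 77] -> max=77
step 7: append 46 -> window=[57, 77, 46] -> max=77
step 8: append 17 -> window=[77, 46, 17] -> max=77
step 9: append 17 -> window=[46, 17, 17] -> max=46
step 10: append 37 -> window=[17, 17, 37] -> max=37
step 11: append 94 -> window=[17, 37, 94] -> max=94
step 12: append 3 -> window=[37, 94, 3] -> max=94
step 13: append 46 -> window=[94, 3, 46] -> max=94

Answer: 70 77 77 77 77 77 46 37 94 94 94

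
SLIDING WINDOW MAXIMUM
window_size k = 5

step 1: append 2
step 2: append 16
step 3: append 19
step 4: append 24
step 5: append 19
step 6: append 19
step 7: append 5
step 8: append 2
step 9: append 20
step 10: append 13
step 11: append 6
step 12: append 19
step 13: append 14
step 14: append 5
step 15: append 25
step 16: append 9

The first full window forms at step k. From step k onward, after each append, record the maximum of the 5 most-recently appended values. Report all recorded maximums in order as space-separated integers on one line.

Answer: 24 24 24 24 20 20 20 20 20 19 25 25

Derivation:
step 1: append 2 -> window=[2] (not full yet)
step 2: append 16 -> window=[2, 16] (not full yet)
step 3: append 19 -> window=[2, 16, 19] (not full yet)
step 4: append 24 -> window=[2, 16, 19, 24] (not full yet)
step 5: append 19 -> window=[2, 16, 19, 24, 19] -> max=24
step 6: append 19 -> window=[16, 19, 24, 19, 19] -> max=24
step 7: append 5 -> window=[19, 24, 19, 19, 5] -> max=24
step 8: append 2 -> window=[24, 19, 19, 5, 2] -> max=24
step 9: append 20 -> window=[19, 19, 5, 2, 20] -> max=20
step 10: append 13 -> window=[19, 5, 2, 20, 13] -> max=20
step 11: append 6 -> window=[5, 2, 20, 13, 6] -> max=20
step 12: append 19 -> window=[2, 20, 13, 6, 19] -> max=20
step 13: append 14 -> window=[20, 13, 6, 19, 14] -> max=20
step 14: append 5 -> window=[13, 6, 19, 14, 5] -> max=19
step 15: append 25 -> window=[6, 19, 14, 5, 25] -> max=25
step 16: append 9 -> window=[19, 14, 5, 25, 9] -> max=25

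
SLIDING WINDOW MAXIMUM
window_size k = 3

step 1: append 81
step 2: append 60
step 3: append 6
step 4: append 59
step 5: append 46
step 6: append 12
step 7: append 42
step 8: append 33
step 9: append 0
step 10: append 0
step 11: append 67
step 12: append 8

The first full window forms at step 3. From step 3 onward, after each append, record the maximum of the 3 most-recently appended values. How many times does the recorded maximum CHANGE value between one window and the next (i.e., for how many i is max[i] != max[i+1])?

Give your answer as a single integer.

Answer: 6

Derivation:
step 1: append 81 -> window=[81] (not full yet)
step 2: append 60 -> window=[81, 60] (not full yet)
step 3: append 6 -> window=[81, 60, 6] -> max=81
step 4: append 59 -> window=[60, 6, 59] -> max=60
step 5: append 46 -> window=[6, 59, 46] -> max=59
step 6: append 12 -> window=[59, 46, 12] -> max=59
step 7: append 42 -> window=[46, 12, 42] -> max=46
step 8: append 33 -> window=[12, 42, 33] -> max=42
step 9: append 0 -> window=[42, 33, 0] -> max=42
step 10: append 0 -> window=[33, 0, 0] -> max=33
step 11: append 67 -> window=[0, 0, 67] -> max=67
step 12: append 8 -> window=[0, 67, 8] -> max=67
Recorded maximums: 81 60 59 59 46 42 42 33 67 67
Changes between consecutive maximums: 6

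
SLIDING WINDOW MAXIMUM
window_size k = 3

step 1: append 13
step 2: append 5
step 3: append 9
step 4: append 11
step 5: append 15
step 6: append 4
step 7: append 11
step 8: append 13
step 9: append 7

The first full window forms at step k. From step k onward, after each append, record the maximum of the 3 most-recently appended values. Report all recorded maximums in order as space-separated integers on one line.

step 1: append 13 -> window=[13] (not full yet)
step 2: append 5 -> window=[13, 5] (not full yet)
step 3: append 9 -> window=[13, 5, 9] -> max=13
step 4: append 11 -> window=[5, 9, 11] -> max=11
step 5: append 15 -> window=[9, 11, 15] -> max=15
step 6: append 4 -> window=[11, 15, 4] -> max=15
step 7: append 11 -> window=[15, 4, 11] -> max=15
step 8: append 13 -> window=[4, 11, 13] -> max=13
step 9: append 7 -> window=[11, 13, 7] -> max=13

Answer: 13 11 15 15 15 13 13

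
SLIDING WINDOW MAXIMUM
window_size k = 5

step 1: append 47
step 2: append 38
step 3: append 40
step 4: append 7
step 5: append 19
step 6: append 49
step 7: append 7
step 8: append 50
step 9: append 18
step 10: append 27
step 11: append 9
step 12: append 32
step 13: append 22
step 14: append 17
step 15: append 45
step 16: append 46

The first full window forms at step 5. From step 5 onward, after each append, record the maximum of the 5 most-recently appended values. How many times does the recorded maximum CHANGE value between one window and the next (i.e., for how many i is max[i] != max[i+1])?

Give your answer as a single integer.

Answer: 5

Derivation:
step 1: append 47 -> window=[47] (not full yet)
step 2: append 38 -> window=[47, 38] (not full yet)
step 3: append 40 -> window=[47, 38, 40] (not full yet)
step 4: append 7 -> window=[47, 38, 40, 7] (not full yet)
step 5: append 19 -> window=[47, 38, 40, 7, 19] -> max=47
step 6: append 49 -> window=[38, 40, 7, 19, 49] -> max=49
step 7: append 7 -> window=[40, 7, 19, 49, 7] -> max=49
step 8: append 50 -> window=[7, 19, 49, 7, 50] -> max=50
step 9: append 18 -> window=[19, 49, 7, 50, 18] -> max=50
step 10: append 27 -> window=[49, 7, 50, 18, 27] -> max=50
step 11: append 9 -> window=[7, 50, 18, 27, 9] -> max=50
step 12: append 32 -> window=[50, 18, 27, 9, 32] -> max=50
step 13: append 22 -> window=[18, 27, 9, 32, 22] -> max=32
step 14: append 17 -> window=[27, 9, 32, 22, 17] -> max=32
step 15: append 45 -> window=[9, 32, 22, 17, 45] -> max=45
step 16: append 46 -> window=[32, 22, 17, 45, 46] -> max=46
Recorded maximums: 47 49 49 50 50 50 50 50 32 32 45 46
Changes between consecutive maximums: 5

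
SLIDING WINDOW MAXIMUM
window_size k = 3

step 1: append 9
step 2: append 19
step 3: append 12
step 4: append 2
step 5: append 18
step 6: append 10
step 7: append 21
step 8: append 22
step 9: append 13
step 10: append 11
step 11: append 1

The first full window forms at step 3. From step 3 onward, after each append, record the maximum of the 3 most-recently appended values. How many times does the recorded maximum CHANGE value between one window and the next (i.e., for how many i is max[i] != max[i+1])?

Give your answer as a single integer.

step 1: append 9 -> window=[9] (not full yet)
step 2: append 19 -> window=[9, 19] (not full yet)
step 3: append 12 -> window=[9, 19, 12] -> max=19
step 4: append 2 -> window=[19, 12, 2] -> max=19
step 5: append 18 -> window=[12, 2, 18] -> max=18
step 6: append 10 -> window=[2, 18, 10] -> max=18
step 7: append 21 -> window=[18, 10, 21] -> max=21
step 8: append 22 -> window=[10, 21, 22] -> max=22
step 9: append 13 -> window=[21, 22, 13] -> max=22
step 10: append 11 -> window=[22, 13, 11] -> max=22
step 11: append 1 -> window=[13, 11, 1] -> max=13
Recorded maximums: 19 19 18 18 21 22 22 22 13
Changes between consecutive maximums: 4

Answer: 4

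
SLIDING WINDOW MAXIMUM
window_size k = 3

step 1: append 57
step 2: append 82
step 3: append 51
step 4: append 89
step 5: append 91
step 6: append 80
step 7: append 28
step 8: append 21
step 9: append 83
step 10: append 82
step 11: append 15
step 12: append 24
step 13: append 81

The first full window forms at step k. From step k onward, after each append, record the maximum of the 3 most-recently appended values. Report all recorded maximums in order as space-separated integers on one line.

Answer: 82 89 91 91 91 80 83 83 83 82 81

Derivation:
step 1: append 57 -> window=[57] (not full yet)
step 2: append 82 -> window=[57, 82] (not full yet)
step 3: append 51 -> window=[57, 82, 51] -> max=82
step 4: append 89 -> window=[82, 51, 89] -> max=89
step 5: append 91 -> window=[51, 89, 91] -> max=91
step 6: append 80 -> window=[89, 91, 80] -> max=91
step 7: append 28 -> window=[91, 80, 28] -> max=91
step 8: append 21 -> window=[80, 28, 21] -> max=80
step 9: append 83 -> window=[28, 21, 83] -> max=83
step 10: append 82 -> window=[21, 83, 82] -> max=83
step 11: append 15 -> window=[83, 82, 15] -> max=83
step 12: append 24 -> window=[82, 15, 24] -> max=82
step 13: append 81 -> window=[15, 24, 81] -> max=81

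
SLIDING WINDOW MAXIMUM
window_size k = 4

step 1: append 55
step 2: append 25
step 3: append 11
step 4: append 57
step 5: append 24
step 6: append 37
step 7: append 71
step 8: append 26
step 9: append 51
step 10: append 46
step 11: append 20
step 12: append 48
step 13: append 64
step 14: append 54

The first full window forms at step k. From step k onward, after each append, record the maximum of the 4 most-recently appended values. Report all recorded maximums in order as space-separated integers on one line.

Answer: 57 57 57 71 71 71 71 51 51 64 64

Derivation:
step 1: append 55 -> window=[55] (not full yet)
step 2: append 25 -> window=[55, 25] (not full yet)
step 3: append 11 -> window=[55, 25, 11] (not full yet)
step 4: append 57 -> window=[55, 25, 11, 57] -> max=57
step 5: append 24 -> window=[25, 11, 57, 24] -> max=57
step 6: append 37 -> window=[11, 57, 24, 37] -> max=57
step 7: append 71 -> window=[57, 24, 37, 71] -> max=71
step 8: append 26 -> window=[24, 37, 71, 26] -> max=71
step 9: append 51 -> window=[37, 71, 26, 51] -> max=71
step 10: append 46 -> window=[71, 26, 51, 46] -> max=71
step 11: append 20 -> window=[26, 51, 46, 20] -> max=51
step 12: append 48 -> window=[51, 46, 20, 48] -> max=51
step 13: append 64 -> window=[46, 20, 48, 64] -> max=64
step 14: append 54 -> window=[20, 48, 64, 54] -> max=64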